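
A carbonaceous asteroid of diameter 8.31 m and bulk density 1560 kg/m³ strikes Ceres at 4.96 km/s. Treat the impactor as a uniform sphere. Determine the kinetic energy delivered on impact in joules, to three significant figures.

v = 4960 m/s.
Mass m = (π/6) ρ d³ = (π/6) × 1560 × (8.31)³ = 4.687 × 10^5 kg
E = ½ m v² = 0.5 × 4.687 × 10^5 × (4960)² = 5.765 × 10^12 J

E ≈ 5.77 × 10^12 J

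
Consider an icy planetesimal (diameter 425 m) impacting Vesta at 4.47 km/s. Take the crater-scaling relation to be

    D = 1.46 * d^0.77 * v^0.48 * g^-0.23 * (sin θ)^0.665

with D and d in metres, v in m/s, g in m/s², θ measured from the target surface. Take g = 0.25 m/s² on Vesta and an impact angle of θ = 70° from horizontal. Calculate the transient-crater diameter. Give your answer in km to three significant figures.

In SI units: v = 4470 m/s.
d^0.77 = 425^0.77 = 105.6
v^0.48 = 4470^0.48 = 56.51
g^-0.23 = 0.25^-0.23 = 1.376
(sin 70°)^0.665 = 0.9397^0.665 = 0.9595
D = 1.46 × 105.6 × 56.51 × 1.376 × 0.9595 = 11503 m
   = 11.50 km

D ≈ 11.5 km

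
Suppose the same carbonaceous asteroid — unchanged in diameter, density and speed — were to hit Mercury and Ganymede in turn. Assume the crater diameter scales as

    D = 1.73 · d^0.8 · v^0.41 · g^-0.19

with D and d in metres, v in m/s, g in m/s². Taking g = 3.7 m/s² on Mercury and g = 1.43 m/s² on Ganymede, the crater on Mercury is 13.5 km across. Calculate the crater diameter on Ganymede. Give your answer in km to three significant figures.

All impactor-dependent factors cancel in the ratio, leaving D_Ganymede/D_Mercury = (g_Ganymede/g_Mercury)^-0.19.
(1.43/3.7)^-0.19 = 0.3865^-0.19 = 1.198
D_Ganymede = 1.198 × 13.5 km = 16.2 km

D ≈ 16.2 km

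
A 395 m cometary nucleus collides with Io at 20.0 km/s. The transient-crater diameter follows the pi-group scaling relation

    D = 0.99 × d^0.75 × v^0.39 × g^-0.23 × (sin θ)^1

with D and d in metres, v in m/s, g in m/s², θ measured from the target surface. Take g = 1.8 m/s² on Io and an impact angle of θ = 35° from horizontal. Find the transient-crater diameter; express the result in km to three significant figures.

In SI units: v = 20000 m/s.
d^0.75 = 395^0.75 = 88.60
v^0.39 = 20000^0.39 = 47.58
g^-0.23 = 1.8^-0.23 = 0.8735
(sin 35°)^1 = 0.5736^1 = 0.5736
D = 0.99 × 88.60 × 47.58 × 0.8735 × 0.5736 = 2091 m
   = 2.091 km

D ≈ 2.09 km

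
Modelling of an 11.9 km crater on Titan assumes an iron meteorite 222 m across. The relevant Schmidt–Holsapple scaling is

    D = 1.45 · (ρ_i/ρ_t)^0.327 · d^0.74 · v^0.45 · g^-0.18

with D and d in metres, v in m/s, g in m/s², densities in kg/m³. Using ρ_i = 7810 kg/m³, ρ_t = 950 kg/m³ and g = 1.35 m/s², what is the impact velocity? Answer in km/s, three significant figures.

v ≈ 16.9 km/s

Rearranging for v: v = [D / (1.45 · (7810/950)^0.327 · 222^0.74 · 1.35^-0.18)]^(1/0.45).
D = 11900 m.
(7810/950)^0.327 = 1.992
222^0.74 = 54.49
1.35^-0.18 = 0.9474
Denominator = 1.45 × 1.992 × 54.49 × 0.9474 = 149.1
D / 149.1 = 11900 / 149.1 = 79.81
v = 79.81^(1/0.45) = 79.81^2.2222 = 16856 m/s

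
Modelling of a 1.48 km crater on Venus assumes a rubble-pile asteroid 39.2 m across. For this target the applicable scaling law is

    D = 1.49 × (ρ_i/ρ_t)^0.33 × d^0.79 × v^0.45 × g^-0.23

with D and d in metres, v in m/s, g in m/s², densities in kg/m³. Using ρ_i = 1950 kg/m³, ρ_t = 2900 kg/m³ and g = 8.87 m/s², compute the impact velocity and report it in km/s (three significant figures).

v ≈ 29.8 km/s

Rearranging for v: v = [D / (1.49 · (1950/2900)^0.33 · 39.2^0.79 · 8.87^-0.23)]^(1/0.45).
D = 1480 m.
(1950/2900)^0.33 = 0.8772
39.2^0.79 = 18.14
8.87^-0.23 = 0.6053
Denominator = 1.49 × 0.8772 × 18.14 × 0.6053 = 14.35
D / 14.35 = 1480 / 14.35 = 103.1
v = 103.1^(1/0.45) = 103.1^2.2222 = 29776 m/s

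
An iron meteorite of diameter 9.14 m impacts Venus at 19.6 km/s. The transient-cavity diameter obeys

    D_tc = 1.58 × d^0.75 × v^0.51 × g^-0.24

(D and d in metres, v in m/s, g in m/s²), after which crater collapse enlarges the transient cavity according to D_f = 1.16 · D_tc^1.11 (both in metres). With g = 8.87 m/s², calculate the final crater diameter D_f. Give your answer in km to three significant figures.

D_f ≈ 1.83 km

v = 19600 m/s.
d^0.75 = 9.14^0.75 = 5.257
v^0.51 = 19600^0.51 = 154.5
g^-0.24 = 8.87^-0.24 = 0.5922
D_tc = 1.58 × 5.257 × 154.5 × 0.5922 = 760.0 m
D_f = 1.16 × (760.0)^1.11 = 1829 m
     = 1.829 km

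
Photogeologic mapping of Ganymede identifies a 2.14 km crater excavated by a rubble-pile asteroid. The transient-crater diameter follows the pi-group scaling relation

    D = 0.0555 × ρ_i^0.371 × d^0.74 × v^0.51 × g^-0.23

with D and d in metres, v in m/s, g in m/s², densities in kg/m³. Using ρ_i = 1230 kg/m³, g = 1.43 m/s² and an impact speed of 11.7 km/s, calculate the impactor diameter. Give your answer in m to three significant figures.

Rearranging for d: d = [D / (0.0555 · 1230^0.371 · 11700^0.51 · 1.43^-0.23)]^(1/0.74).
D = 2140 m.
1230^0.371 = 14.01
11700^0.51 = 118.8
1.43^-0.23 = 0.9210
Denominator = 0.0555 × 14.01 × 118.8 × 0.9210 = 85.08
D / 85.08 = 2140 / 85.08 = 25.15
d = 25.15^(1/0.74) = 25.15^1.3514 = 78.11 m

d ≈ 78.1 m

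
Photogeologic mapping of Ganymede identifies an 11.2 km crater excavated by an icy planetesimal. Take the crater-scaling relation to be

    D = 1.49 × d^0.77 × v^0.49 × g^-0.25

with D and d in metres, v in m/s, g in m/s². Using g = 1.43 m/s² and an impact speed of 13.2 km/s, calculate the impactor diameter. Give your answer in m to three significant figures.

d ≈ 290 m

Rearranging for d: d = [D / (1.49 · 13200^0.49 · 1.43^-0.25)]^(1/0.77).
D = 11200 m.
13200^0.49 = 104.5
1.43^-0.25 = 0.9145
Denominator = 1.49 × 104.5 × 0.9145 = 142.4
D / 142.4 = 11200 / 142.4 = 78.65
d = 78.65^(1/0.77) = 78.65^1.2987 = 289.7 m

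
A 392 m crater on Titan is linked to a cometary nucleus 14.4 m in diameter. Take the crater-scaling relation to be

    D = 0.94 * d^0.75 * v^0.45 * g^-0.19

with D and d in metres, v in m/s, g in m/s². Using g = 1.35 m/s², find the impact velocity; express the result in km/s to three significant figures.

v ≈ 8.85 km/s

Rearranging for v: v = [D / (0.94 · 14.4^0.75 · 1.35^-0.19)]^(1/0.45).
14.4^0.75 = 7.392
1.35^-0.19 = 0.9446
Denominator = 0.94 × 7.392 × 0.9446 = 6.564
D / 6.564 = 392 / 6.564 = 59.72
v = 59.72^(1/0.45) = 59.72^2.2222 = 8849 m/s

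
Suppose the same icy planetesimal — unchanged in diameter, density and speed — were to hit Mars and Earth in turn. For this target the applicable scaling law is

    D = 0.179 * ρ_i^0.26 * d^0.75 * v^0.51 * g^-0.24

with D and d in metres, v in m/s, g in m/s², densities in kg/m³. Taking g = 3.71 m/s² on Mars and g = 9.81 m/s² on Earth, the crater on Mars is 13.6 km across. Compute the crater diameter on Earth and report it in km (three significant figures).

All impactor-dependent factors cancel in the ratio, leaving D_Earth/D_Mars = (g_Earth/g_Mars)^-0.24.
(9.81/3.71)^-0.24 = 2.644^-0.24 = 0.7919
D_Earth = 0.7919 × 13.6 km = 10.8 km

D ≈ 10.8 km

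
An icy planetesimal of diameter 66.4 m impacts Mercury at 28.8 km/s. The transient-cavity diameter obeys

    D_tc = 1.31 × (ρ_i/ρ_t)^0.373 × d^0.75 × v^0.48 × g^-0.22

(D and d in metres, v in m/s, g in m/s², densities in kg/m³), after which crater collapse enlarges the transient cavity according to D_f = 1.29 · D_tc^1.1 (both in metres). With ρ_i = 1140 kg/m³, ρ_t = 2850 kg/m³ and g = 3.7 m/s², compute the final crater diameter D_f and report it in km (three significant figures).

v = 28800 m/s.
(ρ_i/ρ_t)^0.373 = (1140/2850)^0.373 = 0.7105
d^0.75 = 66.4^0.75 = 23.26
v^0.48 = 28800^0.48 = 138.2
g^-0.22 = 3.7^-0.22 = 0.7499
D_tc = 1.31 × 0.7105 × 23.26 × 138.2 × 0.7499 = 2244 m
D_f = 1.29 × (2244)^1.1 = 6262 m
     = 6.262 km

D_f ≈ 6.26 km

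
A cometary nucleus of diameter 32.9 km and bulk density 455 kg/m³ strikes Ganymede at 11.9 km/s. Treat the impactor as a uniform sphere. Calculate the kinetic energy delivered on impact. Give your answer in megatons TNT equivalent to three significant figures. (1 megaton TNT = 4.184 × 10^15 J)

d = 32900 m; v = 11900 m/s.
Mass m = (π/6) ρ d³ = (π/6) × 455 × (32900)³ = 8.484 × 10^15 kg
E = ½ m v² = 0.5 × 8.484 × 10^15 × (11900)² = 6.007 × 10^23 J
   = 6.007 × 10^23 / 4.184×10^15 = 1.436 × 10^8 Mt

E ≈ 1.44 × 10^8 Mt TNT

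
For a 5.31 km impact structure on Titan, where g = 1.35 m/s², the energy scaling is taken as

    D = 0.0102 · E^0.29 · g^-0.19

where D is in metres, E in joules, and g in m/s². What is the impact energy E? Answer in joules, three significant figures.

E ≈ 6.27 × 10^19 J

Rearranging: E = [D / (0.0102 · g^-0.19)]^(1/0.29).
D = 5310 m.
g^-0.19 = 1.35^-0.19 = 0.9446
D / (0.0102 × 0.9446) = 5310 / (9.635 × 10^-3) = 5.511 × 10^5
E = (5.511 × 10^5)^3.4483 = 6.273 × 10^19 J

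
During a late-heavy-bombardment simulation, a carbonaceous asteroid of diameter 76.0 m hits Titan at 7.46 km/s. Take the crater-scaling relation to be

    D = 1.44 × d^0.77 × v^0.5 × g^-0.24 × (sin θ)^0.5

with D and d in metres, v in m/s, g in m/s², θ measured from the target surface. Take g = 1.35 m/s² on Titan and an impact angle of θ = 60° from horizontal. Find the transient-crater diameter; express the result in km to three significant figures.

In SI units: v = 7460 m/s.
d^0.77 = 76^0.77 = 28.07
v^0.5 = 7460^0.5 = 86.37
g^-0.24 = 1.35^-0.24 = 0.9305
(sin 60°)^0.5 = 0.8660^0.5 = 0.9306
D = 1.44 × 28.07 × 86.37 × 0.9305 × 0.9306 = 3023 m
   = 3.023 km

D ≈ 3.02 km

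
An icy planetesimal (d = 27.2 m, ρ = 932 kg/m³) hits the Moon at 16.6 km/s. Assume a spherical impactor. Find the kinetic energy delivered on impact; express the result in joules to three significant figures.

E ≈ 1.35 × 10^15 J

v = 16600 m/s.
Mass m = (π/6) ρ d³ = (π/6) × 932 × (27.2)³ = 9.820 × 10^6 kg
E = ½ m v² = 0.5 × 9.820 × 10^6 × (16600)² = 1.353 × 10^15 J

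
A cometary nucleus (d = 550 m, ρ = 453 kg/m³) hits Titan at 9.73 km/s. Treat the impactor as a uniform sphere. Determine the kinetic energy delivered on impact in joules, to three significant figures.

v = 9730 m/s.
Mass m = (π/6) ρ d³ = (π/6) × 453 × (550)³ = 3.946 × 10^10 kg
E = ½ m v² = 0.5 × 3.946 × 10^10 × (9730)² = 1.868 × 10^18 J

E ≈ 1.87 × 10^18 J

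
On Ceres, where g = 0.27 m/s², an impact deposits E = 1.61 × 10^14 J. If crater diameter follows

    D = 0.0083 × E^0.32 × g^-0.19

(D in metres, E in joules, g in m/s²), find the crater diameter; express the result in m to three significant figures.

D ≈ 374 m

E^0.32 = (1.61 × 10^14)^0.32 = 3.517 × 10^4
g^-0.19 = 0.27^-0.19 = 1.282
D = 0.0083 × 3.517 × 10^4 × 1.282 = 374.2 m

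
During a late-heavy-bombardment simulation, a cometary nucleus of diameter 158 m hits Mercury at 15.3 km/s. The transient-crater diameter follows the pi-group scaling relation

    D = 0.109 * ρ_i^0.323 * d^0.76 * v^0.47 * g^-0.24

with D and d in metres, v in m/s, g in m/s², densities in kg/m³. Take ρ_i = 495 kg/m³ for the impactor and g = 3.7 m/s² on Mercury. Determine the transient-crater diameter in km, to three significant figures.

In SI units: v = 15300 m/s.
ρ_i^0.323 = 495^0.323 = 7.419
d^0.76 = 158^0.76 = 46.88
v^0.47 = 15300^0.47 = 92.64
g^-0.24 = 3.7^-0.24 = 0.7305
D = 0.109 × 7.419 × 46.88 × 92.64 × 0.7305 = 2566 m
   = 2.566 km

D ≈ 2.57 km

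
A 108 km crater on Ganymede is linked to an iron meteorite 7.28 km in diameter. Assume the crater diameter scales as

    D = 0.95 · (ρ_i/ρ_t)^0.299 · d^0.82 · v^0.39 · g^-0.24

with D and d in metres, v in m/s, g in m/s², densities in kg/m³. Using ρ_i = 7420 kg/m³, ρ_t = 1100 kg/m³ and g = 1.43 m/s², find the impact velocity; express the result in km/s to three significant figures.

v ≈ 20.1 km/s

Rearranging for v: v = [D / (0.95 · (7420/1100)^0.299 · 7280^0.82 · 1.43^-0.24)]^(1/0.39).
D = 108000 m.
(7420/1100)^0.299 = 1.770
7280^0.82 = 1469
1.43^-0.24 = 0.9177
Denominator = 0.95 × 1.770 × 1469 × 0.9177 = 2267
D / 2267 = 108000 / 2267 = 47.64
v = 47.64^(1/0.39) = 47.64^2.5641 = 20067 m/s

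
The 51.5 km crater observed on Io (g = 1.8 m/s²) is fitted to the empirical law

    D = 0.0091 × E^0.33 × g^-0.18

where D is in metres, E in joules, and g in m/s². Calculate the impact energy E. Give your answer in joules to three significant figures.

E ≈ 4.00 × 10^20 J

Rearranging: E = [D / (0.0091 · g^-0.18)]^(1/0.33).
D = 51500 m.
g^-0.18 = 1.8^-0.18 = 0.8996
D / (0.0091 × 0.8996) = 51500 / (8.186 × 10^-3) = 6.291 × 10^6
E = (6.291 × 10^6)^3.0303 = 4.001 × 10^20 J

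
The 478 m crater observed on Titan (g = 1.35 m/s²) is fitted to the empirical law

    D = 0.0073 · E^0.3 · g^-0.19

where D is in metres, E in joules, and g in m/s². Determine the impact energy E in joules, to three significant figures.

E ≈ 1.37 × 10^16 J

Rearranging: E = [D / (0.0073 · g^-0.19)]^(1/0.3).
g^-0.19 = 1.35^-0.19 = 0.9446
D / (0.0073 × 0.9446) = 478 / (6.896 × 10^-3) = 6.932 × 10^4
E = (6.932 × 10^4)^3.3333 = 1.368 × 10^16 J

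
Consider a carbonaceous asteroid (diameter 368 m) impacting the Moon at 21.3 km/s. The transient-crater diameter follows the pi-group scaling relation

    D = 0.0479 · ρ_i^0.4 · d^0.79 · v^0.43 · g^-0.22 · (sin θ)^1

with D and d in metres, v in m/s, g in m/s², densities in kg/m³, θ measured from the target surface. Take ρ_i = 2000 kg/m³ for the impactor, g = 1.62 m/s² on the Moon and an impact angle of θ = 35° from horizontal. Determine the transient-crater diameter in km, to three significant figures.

D ≈ 3.99 km

In SI units: v = 21300 m/s.
ρ_i^0.4 = 2000^0.4 = 20.91
d^0.79 = 368^0.79 = 106.4
v^0.43 = 21300^0.43 = 72.64
g^-0.22 = 1.62^-0.22 = 0.8993
(sin 35°)^1 = 0.5736^1 = 0.5736
D = 0.0479 × 20.91 × 106.4 × 72.64 × 0.8993 × 0.5736 = 3993 m
   = 3.993 km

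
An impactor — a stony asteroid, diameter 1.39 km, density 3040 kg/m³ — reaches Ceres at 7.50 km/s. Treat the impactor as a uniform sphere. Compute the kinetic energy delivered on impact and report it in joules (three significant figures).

d = 1390 m; v = 7500 m/s.
Mass m = (π/6) ρ d³ = (π/6) × 3040 × (1390)³ = 4.275 × 10^12 kg
E = ½ m v² = 0.5 × 4.275 × 10^12 × (7500)² = 1.202 × 10^20 J

E ≈ 1.20 × 10^20 J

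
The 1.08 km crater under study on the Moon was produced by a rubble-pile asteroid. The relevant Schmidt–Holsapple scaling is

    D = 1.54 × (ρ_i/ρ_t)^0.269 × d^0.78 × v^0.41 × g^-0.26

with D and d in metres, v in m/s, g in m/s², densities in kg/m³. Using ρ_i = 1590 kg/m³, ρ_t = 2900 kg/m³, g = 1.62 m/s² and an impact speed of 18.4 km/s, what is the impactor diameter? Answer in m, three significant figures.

d ≈ 36.9 m

Rearranging for d: d = [D / (1.54 · (1590/2900)^0.269 · 18400^0.41 · 1.62^-0.26)]^(1/0.78).
D = 1080 m.
(1590/2900)^0.269 = 0.8507
18400^0.41 = 56.05
1.62^-0.26 = 0.8821
Denominator = 1.54 × 0.8507 × 56.05 × 0.8821 = 64.77
D / 64.77 = 1080 / 64.77 = 16.67
d = 16.67^(1/0.78) = 16.67^1.2821 = 36.87 m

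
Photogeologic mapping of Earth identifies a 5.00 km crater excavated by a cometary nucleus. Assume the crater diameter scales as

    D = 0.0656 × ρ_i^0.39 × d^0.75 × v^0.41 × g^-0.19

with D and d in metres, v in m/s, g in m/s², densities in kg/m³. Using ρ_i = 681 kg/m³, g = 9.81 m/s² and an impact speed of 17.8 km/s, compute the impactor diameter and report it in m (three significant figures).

d ≈ 920 m

Rearranging for d: d = [D / (0.0656 · 681^0.39 · 17800^0.41 · 9.81^-0.19)]^(1/0.75).
D = 5000 m.
681^0.39 = 12.73
17800^0.41 = 55.29
9.81^-0.19 = 0.6480
Denominator = 0.0656 × 12.73 × 55.29 × 0.6480 = 29.92
D / 29.92 = 5000 / 29.92 = 167.1
d = 167.1^(1/0.75) = 167.1^1.3333 = 920.2 m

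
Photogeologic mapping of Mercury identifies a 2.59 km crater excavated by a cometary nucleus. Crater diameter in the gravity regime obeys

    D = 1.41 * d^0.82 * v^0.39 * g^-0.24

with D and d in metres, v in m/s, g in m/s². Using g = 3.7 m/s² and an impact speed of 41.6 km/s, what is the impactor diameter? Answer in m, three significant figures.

Rearranging for d: d = [D / (1.41 · 41600^0.39 · 3.7^-0.24)]^(1/0.82).
D = 2590 m.
41600^0.39 = 63.31
3.7^-0.24 = 0.7305
Denominator = 1.41 × 63.31 × 0.7305 = 65.21
D / 65.21 = 2590 / 65.21 = 39.72
d = 39.72^(1/0.82) = 39.72^1.2195 = 89.12 m

d ≈ 89.1 m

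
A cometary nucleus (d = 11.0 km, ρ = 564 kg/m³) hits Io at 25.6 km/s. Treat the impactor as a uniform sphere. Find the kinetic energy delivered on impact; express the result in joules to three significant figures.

E ≈ 1.29 × 10^23 J

d = 11000 m; v = 25600 m/s.
Mass m = (π/6) ρ d³ = (π/6) × 564 × (11000)³ = 3.931 × 10^14 kg
E = ½ m v² = 0.5 × 3.931 × 10^14 × (25600)² = 1.288 × 10^23 J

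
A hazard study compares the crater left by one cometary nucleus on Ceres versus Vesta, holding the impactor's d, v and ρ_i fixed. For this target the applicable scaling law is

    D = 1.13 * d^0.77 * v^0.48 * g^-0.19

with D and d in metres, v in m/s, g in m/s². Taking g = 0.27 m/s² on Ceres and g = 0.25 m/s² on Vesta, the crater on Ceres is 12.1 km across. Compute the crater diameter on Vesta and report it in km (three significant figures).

All impactor-dependent factors cancel in the ratio, leaving D_Vesta/D_Ceres = (g_Vesta/g_Ceres)^-0.19.
(0.25/0.27)^-0.19 = 0.9259^-0.19 = 1.015
D_Vesta = 1.015 × 12.1 km = 12.3 km

D ≈ 12.3 km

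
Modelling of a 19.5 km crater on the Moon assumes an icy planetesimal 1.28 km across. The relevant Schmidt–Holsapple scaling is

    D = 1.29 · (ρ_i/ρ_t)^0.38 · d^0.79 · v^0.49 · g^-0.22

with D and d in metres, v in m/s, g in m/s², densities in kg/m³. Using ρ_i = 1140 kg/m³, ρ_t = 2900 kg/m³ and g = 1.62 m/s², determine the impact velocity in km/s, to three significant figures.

Rearranging for v: v = [D / (1.29 · (1140/2900)^0.38 · 1280^0.79 · 1.62^-0.22)]^(1/0.49).
D = 19500 m.
(1140/2900)^0.38 = 0.7013
1280^0.79 = 284.9
1.62^-0.22 = 0.8993
Denominator = 1.29 × 0.7013 × 284.9 × 0.8993 = 231.8
D / 231.8 = 19500 / 231.8 = 84.12
v = 84.12^(1/0.49) = 84.12^2.0408 = 8479 m/s

v ≈ 8.48 km/s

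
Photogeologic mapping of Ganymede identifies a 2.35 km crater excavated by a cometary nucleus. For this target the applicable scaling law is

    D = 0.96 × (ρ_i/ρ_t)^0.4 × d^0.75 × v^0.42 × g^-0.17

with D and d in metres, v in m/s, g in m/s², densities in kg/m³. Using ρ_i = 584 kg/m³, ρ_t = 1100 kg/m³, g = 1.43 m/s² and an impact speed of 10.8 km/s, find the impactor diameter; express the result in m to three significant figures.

d ≈ 276 m

Rearranging for d: d = [D / (0.96 · (584/1100)^0.4 · 10800^0.42 · 1.43^-0.17)]^(1/0.75).
D = 2350 m.
(584/1100)^0.4 = 0.7763
10800^0.42 = 49.44
1.43^-0.17 = 0.9410
Denominator = 0.96 × 0.7763 × 49.44 × 0.9410 = 34.67
D / 34.67 = 2350 / 34.67 = 67.78
d = 67.78^(1/0.75) = 67.78^1.3333 = 276.3 m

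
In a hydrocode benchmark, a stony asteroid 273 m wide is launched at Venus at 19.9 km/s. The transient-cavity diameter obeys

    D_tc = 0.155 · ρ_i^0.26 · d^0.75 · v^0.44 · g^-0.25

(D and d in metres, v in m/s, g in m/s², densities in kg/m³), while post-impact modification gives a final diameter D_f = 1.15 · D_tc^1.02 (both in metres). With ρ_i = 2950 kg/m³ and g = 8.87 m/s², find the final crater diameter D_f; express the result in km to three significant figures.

v = 19900 m/s.
ρ_i^0.26 = 2950^0.26 = 7.983
d^0.75 = 273^0.75 = 67.16
v^0.44 = 19900^0.44 = 77.89
g^-0.25 = 8.87^-0.25 = 0.5795
D_tc = 0.155 × 7.983 × 67.16 × 77.89 × 0.5795 = 3751 m
D_f = 1.15 × (3751)^1.02 = 5085 m
     = 5.085 km

D_f ≈ 5.09 km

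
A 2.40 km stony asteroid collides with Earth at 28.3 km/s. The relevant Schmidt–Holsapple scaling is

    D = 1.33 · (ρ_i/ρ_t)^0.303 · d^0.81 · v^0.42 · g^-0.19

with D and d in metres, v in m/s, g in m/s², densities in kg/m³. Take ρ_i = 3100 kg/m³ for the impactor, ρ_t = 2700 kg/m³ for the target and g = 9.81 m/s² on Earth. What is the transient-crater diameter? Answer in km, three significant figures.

D ≈ 36.4 km

In SI units: d = 2400 m, v = 28300 m/s.
(ρ_i/ρ_t)^0.303 = (3100/2700)^0.303 = 1.043
d^0.81 = 2400^0.81 = 547.0
v^0.42 = 28300^0.42 = 74.09
g^-0.19 = 9.81^-0.19 = 0.6480
D = 1.33 × 1.043 × 547.0 × 74.09 × 0.6480 = 36430 m
   = 36.43 km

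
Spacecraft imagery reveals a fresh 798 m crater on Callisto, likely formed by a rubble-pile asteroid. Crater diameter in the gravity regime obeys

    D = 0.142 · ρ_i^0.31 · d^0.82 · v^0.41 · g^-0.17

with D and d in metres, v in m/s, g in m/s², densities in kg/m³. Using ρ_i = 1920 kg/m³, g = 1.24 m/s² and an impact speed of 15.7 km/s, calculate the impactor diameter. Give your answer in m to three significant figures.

d ≈ 17.9 m

Rearranging for d: d = [D / (0.142 · 1920^0.31 · 15700^0.41 · 1.24^-0.17)]^(1/0.82).
1920^0.31 = 10.42
15700^0.41 = 52.52
1.24^-0.17 = 0.9641
Denominator = 0.142 × 10.42 × 52.52 × 0.9641 = 74.92
D / 74.92 = 798 / 74.92 = 10.65
d = 10.65^(1/0.82) = 10.65^1.2195 = 17.90 m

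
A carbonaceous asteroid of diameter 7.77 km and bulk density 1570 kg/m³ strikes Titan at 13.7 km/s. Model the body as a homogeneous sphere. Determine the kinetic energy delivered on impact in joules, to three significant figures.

d = 7770 m; v = 13700 m/s.
Mass m = (π/6) ρ d³ = (π/6) × 1570 × (7770)³ = 3.856 × 10^14 kg
E = ½ m v² = 0.5 × 3.856 × 10^14 × (13700)² = 3.619 × 10^22 J

E ≈ 3.62 × 10^22 J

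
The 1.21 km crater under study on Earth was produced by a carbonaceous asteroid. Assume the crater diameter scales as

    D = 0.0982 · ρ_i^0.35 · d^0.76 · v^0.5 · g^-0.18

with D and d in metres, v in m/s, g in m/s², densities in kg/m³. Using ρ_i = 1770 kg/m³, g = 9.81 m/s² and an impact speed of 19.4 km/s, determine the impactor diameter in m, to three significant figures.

Rearranging for d: d = [D / (0.0982 · 1770^0.35 · 19400^0.5 · 9.81^-0.18)]^(1/0.76).
D = 1210 m.
1770^0.35 = 13.70
19400^0.5 = 139.3
9.81^-0.18 = 0.6630
Denominator = 0.0982 × 13.70 × 139.3 × 0.6630 = 124.3
D / 124.3 = 1210 / 124.3 = 9.735
d = 9.735^(1/0.76) = 9.735^1.3158 = 19.97 m

d ≈ 20.0 m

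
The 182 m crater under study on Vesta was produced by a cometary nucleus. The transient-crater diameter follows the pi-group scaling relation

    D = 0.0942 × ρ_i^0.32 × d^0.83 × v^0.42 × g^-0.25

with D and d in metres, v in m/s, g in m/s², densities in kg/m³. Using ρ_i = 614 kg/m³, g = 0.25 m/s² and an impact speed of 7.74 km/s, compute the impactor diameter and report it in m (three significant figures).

d ≈ 5.43 m

Rearranging for d: d = [D / (0.0942 · 614^0.32 · 7740^0.42 · 0.25^-0.25)]^(1/0.83).
614^0.32 = 7.802
7740^0.42 = 42.98
0.25^-0.25 = 1.414
Denominator = 0.0942 × 7.802 × 42.98 × 1.414 = 44.67
D / 44.67 = 182 / 44.67 = 4.074
d = 4.074^(1/0.83) = 4.074^1.2048 = 5.432 m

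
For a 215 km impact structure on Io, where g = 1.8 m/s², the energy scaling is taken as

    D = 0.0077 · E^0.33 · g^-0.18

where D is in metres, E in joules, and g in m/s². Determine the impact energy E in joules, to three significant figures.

Rearranging: E = [D / (0.0077 · g^-0.18)]^(1/0.33).
D = 215000 m.
g^-0.18 = 1.8^-0.18 = 0.8996
D / (0.0077 × 0.8996) = 215000 / (6.927 × 10^-3) = 3.104 × 10^7
E = (3.104 × 10^7)^3.0303 = 5.044 × 10^22 J

E ≈ 5.04 × 10^22 J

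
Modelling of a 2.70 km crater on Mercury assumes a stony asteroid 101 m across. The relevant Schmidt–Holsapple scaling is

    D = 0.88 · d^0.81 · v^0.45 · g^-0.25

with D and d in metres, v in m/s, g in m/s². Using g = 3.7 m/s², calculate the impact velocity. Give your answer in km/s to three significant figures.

v ≈ 28.6 km/s

Rearranging for v: v = [D / (0.88 · 101^0.81 · 3.7^-0.25)]^(1/0.45).
D = 2700 m.
101^0.81 = 42.02
3.7^-0.25 = 0.7210
Denominator = 0.88 × 42.02 × 0.7210 = 26.66
D / 26.66 = 2700 / 26.66 = 101.3
v = 101.3^(1/0.45) = 101.3^2.2222 = 28633 m/s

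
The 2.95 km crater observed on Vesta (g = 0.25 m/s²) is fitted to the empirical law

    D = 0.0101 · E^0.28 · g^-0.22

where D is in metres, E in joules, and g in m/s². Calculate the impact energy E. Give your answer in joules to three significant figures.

Rearranging: E = [D / (0.0101 · g^-0.22)]^(1/0.28).
D = 2950 m.
g^-0.22 = 0.25^-0.22 = 1.357
D / (0.0101 × 1.357) = 2950 / (0.01371) = 2.152 × 10^5
E = (2.152 × 10^5)^3.5714 = 1.111 × 10^19 J

E ≈ 1.11 × 10^19 J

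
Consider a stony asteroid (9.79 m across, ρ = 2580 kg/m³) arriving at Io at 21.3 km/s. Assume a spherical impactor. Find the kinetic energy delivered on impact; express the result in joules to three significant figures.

v = 21300 m/s.
Mass m = (π/6) ρ d³ = (π/6) × 2580 × (9.79)³ = 1.268 × 10^6 kg
E = ½ m v² = 0.5 × 1.268 × 10^6 × (21300)² = 2.876 × 10^14 J

E ≈ 2.88 × 10^14 J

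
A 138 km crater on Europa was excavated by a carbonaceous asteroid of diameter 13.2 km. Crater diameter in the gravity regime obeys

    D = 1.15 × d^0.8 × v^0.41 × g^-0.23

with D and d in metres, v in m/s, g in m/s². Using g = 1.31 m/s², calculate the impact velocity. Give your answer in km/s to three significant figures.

v ≈ 25.9 km/s

Rearranging for v: v = [D / (1.15 · 13200^0.8 · 1.31^-0.23)]^(1/0.41).
D = 138000 m.
13200^0.8 = 1979
1.31^-0.23 = 0.9398
Denominator = 1.15 × 1979 × 0.9398 = 2139
D / 2139 = 138000 / 2139 = 64.52
v = 64.52^(1/0.41) = 64.52^2.439 = 25933 m/s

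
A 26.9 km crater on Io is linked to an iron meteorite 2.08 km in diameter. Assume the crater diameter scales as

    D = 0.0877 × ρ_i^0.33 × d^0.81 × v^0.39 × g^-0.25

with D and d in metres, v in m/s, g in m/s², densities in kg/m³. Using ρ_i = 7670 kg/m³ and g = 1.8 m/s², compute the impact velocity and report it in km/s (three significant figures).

Rearranging for v: v = [D / (0.0877 · 7670^0.33 · 2080^0.81 · 1.8^-0.25)]^(1/0.39).
D = 26900 m.
7670^0.33 = 19.14
2080^0.81 = 487.1
1.8^-0.25 = 0.8633
Denominator = 0.0877 × 19.14 × 487.1 × 0.8633 = 705.9
D / 705.9 = 26900 / 705.9 = 38.11
v = 38.11^(1/0.39) = 38.11^2.5641 = 11322 m/s

v ≈ 11.3 km/s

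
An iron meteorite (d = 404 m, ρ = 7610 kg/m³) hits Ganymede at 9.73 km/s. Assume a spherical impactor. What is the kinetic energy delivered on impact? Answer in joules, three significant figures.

E ≈ 1.24 × 10^19 J

v = 9730 m/s.
Mass m = (π/6) ρ d³ = (π/6) × 7610 × (404)³ = 2.627 × 10^11 kg
E = ½ m v² = 0.5 × 2.627 × 10^11 × (9730)² = 1.244 × 10^19 J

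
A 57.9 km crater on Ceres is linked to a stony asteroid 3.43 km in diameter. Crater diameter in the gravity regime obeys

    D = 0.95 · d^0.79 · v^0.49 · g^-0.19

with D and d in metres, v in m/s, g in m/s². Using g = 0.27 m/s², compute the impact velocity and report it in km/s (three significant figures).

Rearranging for v: v = [D / (0.95 · 3430^0.79 · 0.27^-0.19)]^(1/0.49).
D = 57900 m.
3430^0.79 = 620.7
0.27^-0.19 = 1.282
Denominator = 0.95 × 620.7 × 1.282 = 756.0
D / 756.0 = 57900 / 756.0 = 76.59
v = 76.59^(1/0.49) = 76.59^2.0408 = 7002 m/s

v ≈ 7.00 km/s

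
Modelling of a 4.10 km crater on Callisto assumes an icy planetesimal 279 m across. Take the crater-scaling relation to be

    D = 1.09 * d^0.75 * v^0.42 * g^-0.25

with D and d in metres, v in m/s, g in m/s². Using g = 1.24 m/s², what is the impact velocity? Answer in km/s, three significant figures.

Rearranging for v: v = [D / (1.09 · 279^0.75 · 1.24^-0.25)]^(1/0.42).
D = 4100 m.
279^0.75 = 68.27
1.24^-0.25 = 0.9476
Denominator = 1.09 × 68.27 × 0.9476 = 70.51
D / 70.51 = 4100 / 70.51 = 58.15
v = 58.15^(1/0.42) = 58.15^2.381 = 15900 m/s

v ≈ 15.9 km/s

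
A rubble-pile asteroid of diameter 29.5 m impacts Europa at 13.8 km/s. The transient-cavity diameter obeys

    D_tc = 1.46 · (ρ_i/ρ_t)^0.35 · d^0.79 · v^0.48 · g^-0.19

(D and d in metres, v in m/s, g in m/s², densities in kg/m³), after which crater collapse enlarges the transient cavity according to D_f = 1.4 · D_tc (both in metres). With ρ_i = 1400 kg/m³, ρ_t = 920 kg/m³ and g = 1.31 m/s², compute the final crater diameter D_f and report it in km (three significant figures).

v = 13800 m/s.
(ρ_i/ρ_t)^0.35 = (1400/920)^0.35 = 1.158
d^0.79 = 29.5^0.79 = 14.49
v^0.48 = 13800^0.48 = 97.08
g^-0.19 = 1.31^-0.19 = 0.9500
D_tc = 1.46 × 1.158 × 14.49 × 97.08 × 0.9500 = 2259 m
D_f = 1.4 × 2259 = 3163 m
     = 3.163 km

D_f ≈ 3.16 km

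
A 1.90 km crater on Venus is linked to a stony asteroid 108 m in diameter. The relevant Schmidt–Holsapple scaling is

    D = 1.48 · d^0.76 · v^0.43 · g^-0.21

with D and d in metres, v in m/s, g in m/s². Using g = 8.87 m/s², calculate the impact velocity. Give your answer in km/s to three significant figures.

v ≈ 12.5 km/s

Rearranging for v: v = [D / (1.48 · 108^0.76 · 8.87^-0.21)]^(1/0.43).
D = 1900 m.
108^0.76 = 35.11
8.87^-0.21 = 0.6323
Denominator = 1.48 × 35.11 × 0.6323 = 32.86
D / 32.86 = 1900 / 32.86 = 57.82
v = 57.82^(1/0.43) = 57.82^2.3256 = 12528 m/s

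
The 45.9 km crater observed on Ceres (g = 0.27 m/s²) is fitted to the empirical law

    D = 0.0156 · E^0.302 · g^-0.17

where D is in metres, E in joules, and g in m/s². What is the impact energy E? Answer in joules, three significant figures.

Rearranging: E = [D / (0.0156 · g^-0.17)]^(1/0.302).
D = 45900 m.
g^-0.17 = 0.27^-0.17 = 1.249
D / (0.0156 × 1.249) = 45900 / (0.01948) = 2.356 × 10^6
E = (2.356 × 10^6)^3.3113 = 1.259 × 10^21 J

E ≈ 1.26 × 10^21 J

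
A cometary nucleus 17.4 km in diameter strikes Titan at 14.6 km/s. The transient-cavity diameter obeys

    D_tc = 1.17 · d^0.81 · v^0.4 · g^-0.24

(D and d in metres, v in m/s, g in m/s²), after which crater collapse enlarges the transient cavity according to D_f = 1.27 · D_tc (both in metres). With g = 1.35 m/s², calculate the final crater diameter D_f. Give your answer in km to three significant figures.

D_f ≈ 174 km

In SI: d = 17400 m, v = 14600 m/s.
d^0.81 = 17400^0.81 = 2722
v^0.4 = 14600^0.4 = 46.32
g^-0.24 = 1.35^-0.24 = 0.9305
D_tc = 1.17 × 2722 × 46.32 × 0.9305 = 1.373 × 10^5 m
D_f = 1.27 × 1.373 × 10^5 = 1.744 × 10^5 m
     = 174.4 km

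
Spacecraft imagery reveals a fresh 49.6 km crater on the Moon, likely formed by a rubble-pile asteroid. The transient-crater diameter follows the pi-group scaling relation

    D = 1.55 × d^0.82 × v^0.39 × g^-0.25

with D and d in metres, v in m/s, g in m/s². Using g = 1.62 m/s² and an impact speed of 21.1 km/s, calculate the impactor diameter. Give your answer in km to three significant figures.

Rearranging for d: d = [D / (1.55 · 21100^0.39 · 1.62^-0.25)]^(1/0.82).
D = 49600 m.
21100^0.39 = 48.58
1.62^-0.25 = 0.8864
Denominator = 1.55 × 48.58 × 0.8864 = 66.75
D / 66.75 = 49600 / 66.75 = 743.1
d = 743.1^(1/0.82) = 743.1^1.2195 = 3171 m

d ≈ 3.17 km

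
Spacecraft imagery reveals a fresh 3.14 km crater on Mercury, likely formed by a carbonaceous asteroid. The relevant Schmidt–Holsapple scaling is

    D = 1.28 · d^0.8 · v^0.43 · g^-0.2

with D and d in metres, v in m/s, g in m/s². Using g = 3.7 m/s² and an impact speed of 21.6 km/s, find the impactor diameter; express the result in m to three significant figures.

Rearranging for d: d = [D / (1.28 · 21600^0.43 · 3.7^-0.2)]^(1/0.8).
D = 3140 m.
21600^0.43 = 73.08
3.7^-0.2 = 0.7698
Denominator = 1.28 × 73.08 × 0.7698 = 72.01
D / 72.01 = 3140 / 72.01 = 43.61
d = 43.61^(1/0.8) = 43.61^1.25 = 112.1 m

d ≈ 112 m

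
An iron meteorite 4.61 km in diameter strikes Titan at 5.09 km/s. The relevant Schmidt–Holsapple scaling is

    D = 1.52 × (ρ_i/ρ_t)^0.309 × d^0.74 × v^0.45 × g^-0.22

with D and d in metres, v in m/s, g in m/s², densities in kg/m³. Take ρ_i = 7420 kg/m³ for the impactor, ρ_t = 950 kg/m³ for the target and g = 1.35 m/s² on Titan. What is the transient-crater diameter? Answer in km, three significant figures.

In SI units: d = 4610 m, v = 5090 m/s.
(ρ_i/ρ_t)^0.309 = (7420/950)^0.309 = 1.887
d^0.74 = 4610^0.74 = 514.2
v^0.45 = 5090^0.45 = 46.56
g^-0.22 = 1.35^-0.22 = 0.9361
D = 1.52 × 1.887 × 514.2 × 46.56 × 0.9361 = 64281 m
   = 64.28 km

D ≈ 64.3 km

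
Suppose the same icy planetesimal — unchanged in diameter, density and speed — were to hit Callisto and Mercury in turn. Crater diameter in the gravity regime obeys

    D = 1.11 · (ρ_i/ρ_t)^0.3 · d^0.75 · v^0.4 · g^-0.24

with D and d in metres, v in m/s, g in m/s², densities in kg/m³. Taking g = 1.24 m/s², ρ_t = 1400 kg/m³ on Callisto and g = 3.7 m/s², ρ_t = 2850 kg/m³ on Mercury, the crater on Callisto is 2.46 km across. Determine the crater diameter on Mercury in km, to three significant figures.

The impactor-only factors (d, v, ρ_i) cancel in the ratio, leaving D_Mercury/D_Callisto = (g_Mercury/g_Callisto)^-0.24 · (ρ_t,Callisto/ρ_t,Mercury)^0.3.
(3.7/1.24)^-0.24 = 2.984^-0.24 = 0.7692
(1400/2850)^0.3 = 0.4912^0.3 = 0.8079
Ratio = 0.7692 × 0.8079 = 0.6214
D_Mercury = 0.6214 × 2.46 km = 1.53 km

D ≈ 1.53 km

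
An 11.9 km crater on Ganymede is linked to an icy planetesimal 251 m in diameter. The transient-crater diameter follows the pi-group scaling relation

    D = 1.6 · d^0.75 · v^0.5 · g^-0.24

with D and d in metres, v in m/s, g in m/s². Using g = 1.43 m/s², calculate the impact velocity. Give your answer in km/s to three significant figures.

v ≈ 16.5 km/s

Rearranging for v: v = [D / (1.6 · 251^0.75 · 1.43^-0.24)]^(1/0.5).
D = 11900 m.
251^0.75 = 63.06
1.43^-0.24 = 0.9177
Denominator = 1.6 × 63.06 × 0.9177 = 92.59
D / 92.59 = 11900 / 92.59 = 128.5
v = 128.5^(1/0.5) = 128.5^2 = 16512 m/s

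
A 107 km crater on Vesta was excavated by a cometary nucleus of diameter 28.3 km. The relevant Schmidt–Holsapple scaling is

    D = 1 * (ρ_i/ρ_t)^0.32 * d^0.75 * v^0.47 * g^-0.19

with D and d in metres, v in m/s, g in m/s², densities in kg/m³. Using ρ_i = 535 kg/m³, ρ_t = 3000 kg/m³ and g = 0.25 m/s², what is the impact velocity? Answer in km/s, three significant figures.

v ≈ 7.30 km/s

Rearranging for v: v = [D / (1 · (535/3000)^0.32 · 28300^0.75 · 0.25^-0.19)]^(1/0.47).
D = 107000 m.
(535/3000)^0.32 = 0.5760
28300^0.75 = 2182
0.25^-0.19 = 1.301
Denominator = 1 × 0.5760 × 2182 × 1.301 = 1635
D / 1635 = 107000 / 1635 = 65.44
v = 65.44^(1/0.47) = 65.44^2.1277 = 7304 m/s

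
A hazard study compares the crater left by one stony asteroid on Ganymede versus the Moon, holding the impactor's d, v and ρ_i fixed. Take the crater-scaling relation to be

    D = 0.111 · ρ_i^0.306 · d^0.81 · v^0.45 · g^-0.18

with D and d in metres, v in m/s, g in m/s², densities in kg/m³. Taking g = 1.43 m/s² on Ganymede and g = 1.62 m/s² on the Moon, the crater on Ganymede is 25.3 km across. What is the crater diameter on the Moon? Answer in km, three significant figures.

D ≈ 24.7 km

All impactor-dependent factors cancel in the ratio, leaving D_Moon/D_Ganymede = (g_Moon/g_Ganymede)^-0.18.
(1.62/1.43)^-0.18 = 1.133^-0.18 = 0.9778
D_Moon = 0.9778 × 25.3 km = 24.7 km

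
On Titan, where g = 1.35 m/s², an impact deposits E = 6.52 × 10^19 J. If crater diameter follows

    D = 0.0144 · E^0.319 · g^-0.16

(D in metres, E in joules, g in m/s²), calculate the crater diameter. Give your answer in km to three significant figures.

E^0.319 = (6.52 × 10^19)^0.319 = 2.093 × 10^6
g^-0.16 = 1.35^-0.16 = 0.9531
D = 0.0144 × 2.093 × 10^6 × 0.9531 = 28726 m
   = 28.73 km

D ≈ 28.7 km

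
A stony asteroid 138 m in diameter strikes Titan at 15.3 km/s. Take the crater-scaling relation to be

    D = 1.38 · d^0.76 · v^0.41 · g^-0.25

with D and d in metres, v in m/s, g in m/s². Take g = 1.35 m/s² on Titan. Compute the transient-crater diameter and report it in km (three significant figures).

In SI units: v = 15300 m/s.
d^0.76 = 138^0.76 = 42.30
v^0.41 = 15300^0.41 = 51.97
g^-0.25 = 1.35^-0.25 = 0.9277
D = 1.38 × 42.30 × 51.97 × 0.9277 = 2814 m
   = 2.814 km

D ≈ 2.81 km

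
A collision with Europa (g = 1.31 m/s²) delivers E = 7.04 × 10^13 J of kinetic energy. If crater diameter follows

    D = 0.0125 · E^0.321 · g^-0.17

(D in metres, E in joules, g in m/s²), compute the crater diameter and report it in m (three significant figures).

E^0.321 = (7.04 × 10^13)^0.321 = 2.787 × 10^4
g^-0.17 = 1.31^-0.17 = 0.9551
D = 0.0125 × 2.787 × 10^4 × 0.9551 = 332.7 m

D ≈ 333 m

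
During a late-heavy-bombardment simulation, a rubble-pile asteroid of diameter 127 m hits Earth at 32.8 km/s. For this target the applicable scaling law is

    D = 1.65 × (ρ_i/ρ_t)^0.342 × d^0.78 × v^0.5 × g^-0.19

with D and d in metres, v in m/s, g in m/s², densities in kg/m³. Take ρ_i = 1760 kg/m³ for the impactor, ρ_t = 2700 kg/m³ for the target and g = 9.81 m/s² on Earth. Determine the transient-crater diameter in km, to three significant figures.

In SI units: v = 32800 m/s.
(ρ_i/ρ_t)^0.342 = (1760/2700)^0.342 = 0.8639
d^0.78 = 127^0.78 = 43.75
v^0.5 = 32800^0.5 = 181.1
g^-0.19 = 9.81^-0.19 = 0.6480
D = 1.65 × 0.8639 × 43.75 × 181.1 × 0.6480 = 7318 m
   = 7.318 km

D ≈ 7.32 km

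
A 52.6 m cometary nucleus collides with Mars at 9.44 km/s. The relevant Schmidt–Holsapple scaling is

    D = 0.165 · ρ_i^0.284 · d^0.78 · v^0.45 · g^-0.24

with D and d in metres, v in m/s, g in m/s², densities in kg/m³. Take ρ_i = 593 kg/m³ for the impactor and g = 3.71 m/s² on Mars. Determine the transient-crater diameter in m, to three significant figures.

D ≈ 999 m

In SI units: v = 9440 m/s.
ρ_i^0.284 = 593^0.284 = 6.131
d^0.78 = 52.6^0.78 = 22.00
v^0.45 = 9440^0.45 = 61.48
g^-0.24 = 3.71^-0.24 = 0.7300
D = 0.165 × 6.131 × 22.00 × 61.48 × 0.7300 = 998.8 m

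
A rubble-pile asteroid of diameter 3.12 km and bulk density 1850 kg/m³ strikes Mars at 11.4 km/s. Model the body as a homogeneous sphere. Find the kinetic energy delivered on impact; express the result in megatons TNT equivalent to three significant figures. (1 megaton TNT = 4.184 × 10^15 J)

d = 3120 m; v = 11400 m/s.
Mass m = (π/6) ρ d³ = (π/6) × 1850 × (3120)³ = 2.942 × 10^13 kg
E = ½ m v² = 0.5 × 2.942 × 10^13 × (11400)² = 1.912 × 10^21 J
   = 1.912 × 10^21 / 4.184×10^15 = 4.570 × 10^5 Mt

E ≈ 4.57 × 10^5 Mt TNT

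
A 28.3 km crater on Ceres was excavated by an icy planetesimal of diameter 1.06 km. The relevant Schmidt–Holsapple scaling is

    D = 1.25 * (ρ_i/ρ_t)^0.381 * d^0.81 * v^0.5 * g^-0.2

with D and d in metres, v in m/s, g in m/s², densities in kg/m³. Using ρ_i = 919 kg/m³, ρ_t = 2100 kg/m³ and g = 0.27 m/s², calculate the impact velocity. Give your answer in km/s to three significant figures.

v ≈ 7.16 km/s

Rearranging for v: v = [D / (1.25 · (919/2100)^0.381 · 1060^0.81 · 0.27^-0.2)]^(1/0.5).
D = 28300 m.
(919/2100)^0.381 = 0.7299
1060^0.81 = 282.2
0.27^-0.2 = 1.299
Denominator = 1.25 × 0.7299 × 282.2 × 1.299 = 334.5
D / 334.5 = 28300 / 334.5 = 84.60
v = 84.60^(1/0.5) = 84.60^2 = 7157 m/s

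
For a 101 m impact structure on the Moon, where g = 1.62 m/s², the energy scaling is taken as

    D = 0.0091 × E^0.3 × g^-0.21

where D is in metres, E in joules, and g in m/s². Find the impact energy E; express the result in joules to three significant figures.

E ≈ 4.27 × 10^13 J

Rearranging: E = [D / (0.0091 · g^-0.21)]^(1/0.3).
g^-0.21 = 1.62^-0.21 = 0.9037
D / (0.0091 × 0.9037) = 101 / (8.224 × 10^-3) = 1.228 × 10^4
E = (1.228 × 10^4)^3.3333 = 4.271 × 10^13 J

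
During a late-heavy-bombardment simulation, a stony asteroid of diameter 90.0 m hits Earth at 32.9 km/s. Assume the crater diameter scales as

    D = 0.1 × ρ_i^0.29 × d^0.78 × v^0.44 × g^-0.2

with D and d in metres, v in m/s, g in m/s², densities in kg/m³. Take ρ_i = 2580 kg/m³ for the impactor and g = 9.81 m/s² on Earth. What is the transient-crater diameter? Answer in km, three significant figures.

D ≈ 2.01 km

In SI units: v = 32900 m/s.
ρ_i^0.29 = 2580^0.29 = 9.758
d^0.78 = 90^0.78 = 33.44
v^0.44 = 32900^0.44 = 97.18
g^-0.2 = 9.81^-0.2 = 0.6334
D = 0.1 × 9.758 × 33.44 × 97.18 × 0.6334 = 2009 m
   = 2.009 km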